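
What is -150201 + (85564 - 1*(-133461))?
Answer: 68824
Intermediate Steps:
-150201 + (85564 - 1*(-133461)) = -150201 + (85564 + 133461) = -150201 + 219025 = 68824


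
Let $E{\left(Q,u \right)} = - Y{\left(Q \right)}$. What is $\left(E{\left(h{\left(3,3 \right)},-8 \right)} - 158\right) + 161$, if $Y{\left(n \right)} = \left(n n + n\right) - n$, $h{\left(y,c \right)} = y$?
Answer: $-6$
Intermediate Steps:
$Y{\left(n \right)} = n^{2}$ ($Y{\left(n \right)} = \left(n^{2} + n\right) - n = \left(n + n^{2}\right) - n = n^{2}$)
$E{\left(Q,u \right)} = - Q^{2}$
$\left(E{\left(h{\left(3,3 \right)},-8 \right)} - 158\right) + 161 = \left(- 3^{2} - 158\right) + 161 = \left(\left(-1\right) 9 - 158\right) + 161 = \left(-9 - 158\right) + 161 = -167 + 161 = -6$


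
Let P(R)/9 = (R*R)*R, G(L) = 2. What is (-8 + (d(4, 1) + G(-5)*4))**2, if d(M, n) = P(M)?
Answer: 331776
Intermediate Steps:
P(R) = 9*R**3 (P(R) = 9*((R*R)*R) = 9*(R**2*R) = 9*R**3)
d(M, n) = 9*M**3
(-8 + (d(4, 1) + G(-5)*4))**2 = (-8 + (9*4**3 + 2*4))**2 = (-8 + (9*64 + 8))**2 = (-8 + (576 + 8))**2 = (-8 + 584)**2 = 576**2 = 331776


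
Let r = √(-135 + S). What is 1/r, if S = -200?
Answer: -I*√335/335 ≈ -0.054636*I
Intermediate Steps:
r = I*√335 (r = √(-135 - 200) = √(-335) = I*√335 ≈ 18.303*I)
1/r = 1/(I*√335) = -I*√335/335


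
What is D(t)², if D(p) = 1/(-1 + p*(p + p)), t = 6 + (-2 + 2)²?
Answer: 1/5041 ≈ 0.00019837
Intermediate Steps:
t = 6 (t = 6 + 0² = 6 + 0 = 6)
D(p) = 1/(-1 + 2*p²) (D(p) = 1/(-1 + p*(2*p)) = 1/(-1 + 2*p²))
D(t)² = (1/(-1 + 2*6²))² = (1/(-1 + 2*36))² = (1/(-1 + 72))² = (1/71)² = 1/5041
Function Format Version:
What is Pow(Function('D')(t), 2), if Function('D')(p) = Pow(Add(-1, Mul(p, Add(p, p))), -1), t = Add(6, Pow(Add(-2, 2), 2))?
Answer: Rational(1, 5041) ≈ 0.00019837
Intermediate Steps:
t = 6 (t = Add(6, Pow(0, 2)) = Add(6, 0) = 6)
Function('D')(p) = Pow(Add(-1, Mul(2, Pow(p, 2))), -1) (Function('D')(p) = Pow(Add(-1, Mul(p, Mul(2, p))), -1) = Pow(Add(-1, Mul(2, Pow(p, 2))), -1))
Pow(Function('D')(t), 2) = Pow(Pow(Add(-1, Mul(2, Pow(6, 2))), -1), 2) = Pow(Pow(Add(-1, Mul(2, 36)), -1), 2) = Pow(Pow(Add(-1, 72), -1), 2) = Pow(Pow(71, -1), 2) = Pow(Rational(1, 71), 2) = Rational(1, 5041)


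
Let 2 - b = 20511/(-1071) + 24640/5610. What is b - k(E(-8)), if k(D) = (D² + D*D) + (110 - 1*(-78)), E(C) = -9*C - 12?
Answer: -2631533/357 ≈ -7371.2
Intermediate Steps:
b = 5983/357 (b = 2 - (20511/(-1071) + 24640/5610) = 2 - (20511*(-1/1071) + 24640*(1/5610)) = 2 - (-2279/119 + 224/51) = 2 - 1*(-5269/357) = 2 + 5269/357 = 5983/357 ≈ 16.759)
E(C) = -12 - 9*C
k(D) = 188 + 2*D² (k(D) = (D² + D²) + (110 + 78) = 2*D² + 188 = 188 + 2*D²)
b - k(E(-8)) = 5983/357 - (188 + 2*(-12 - 9*(-8))²) = 5983/357 - (188 + 2*(-12 + 72)²) = 5983/357 - (188 + 2*60²) = 5983/357 - (188 + 2*3600) = 5983/357 - (188 + 7200) = 5983/357 - 1*7388 = 5983/357 - 7388 = -2631533/357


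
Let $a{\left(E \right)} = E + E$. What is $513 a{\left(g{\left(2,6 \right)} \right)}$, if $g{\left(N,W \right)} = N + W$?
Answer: $8208$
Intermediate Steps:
$a{\left(E \right)} = 2 E$
$513 a{\left(g{\left(2,6 \right)} \right)} = 513 \cdot 2 \left(2 + 6\right) = 513 \cdot 2 \cdot 8 = 513 \cdot 16 = 8208$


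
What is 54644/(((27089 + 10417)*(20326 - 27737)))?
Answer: -1438/7314657 ≈ -0.00019659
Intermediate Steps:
54644/(((27089 + 10417)*(20326 - 27737))) = 54644/((37506*(-7411))) = 54644/(-277956966) = 54644*(-1/277956966) = -1438/7314657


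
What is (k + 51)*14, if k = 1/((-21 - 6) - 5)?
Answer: 11417/16 ≈ 713.56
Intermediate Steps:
k = -1/32 (k = 1/(-27 - 5) = 1/(-32) = -1/32 ≈ -0.031250)
(k + 51)*14 = (-1/32 + 51)*14 = (1631/32)*14 = 11417/16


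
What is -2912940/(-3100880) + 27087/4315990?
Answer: 316405336179/334584176780 ≈ 0.94567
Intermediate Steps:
-2912940/(-3100880) + 27087/4315990 = -2912940*(-1/3100880) + 27087*(1/4315990) = 145647/155044 + 27087/4315990 = 316405336179/334584176780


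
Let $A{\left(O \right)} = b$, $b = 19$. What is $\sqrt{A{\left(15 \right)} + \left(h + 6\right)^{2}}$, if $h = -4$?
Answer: $\sqrt{23} \approx 4.7958$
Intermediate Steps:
$A{\left(O \right)} = 19$
$\sqrt{A{\left(15 \right)} + \left(h + 6\right)^{2}} = \sqrt{19 + \left(-4 + 6\right)^{2}} = \sqrt{19 + 2^{2}} = \sqrt{19 + 4} = \sqrt{23}$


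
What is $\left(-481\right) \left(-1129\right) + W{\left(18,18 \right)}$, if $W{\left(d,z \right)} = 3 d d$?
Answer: $544021$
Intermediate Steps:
$W{\left(d,z \right)} = 3 d^{2}$
$\left(-481\right) \left(-1129\right) + W{\left(18,18 \right)} = \left(-481\right) \left(-1129\right) + 3 \cdot 18^{2} = 543049 + 3 \cdot 324 = 543049 + 972 = 544021$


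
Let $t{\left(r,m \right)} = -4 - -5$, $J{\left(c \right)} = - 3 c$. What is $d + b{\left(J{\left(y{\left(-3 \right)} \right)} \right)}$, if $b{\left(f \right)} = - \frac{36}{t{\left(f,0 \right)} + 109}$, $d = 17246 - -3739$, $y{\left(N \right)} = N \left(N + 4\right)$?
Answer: $\frac{1154157}{55} \approx 20985.0$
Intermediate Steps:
$y{\left(N \right)} = N \left(4 + N\right)$
$t{\left(r,m \right)} = 1$ ($t{\left(r,m \right)} = -4 + 5 = 1$)
$d = 20985$ ($d = 17246 + 3739 = 20985$)
$b{\left(f \right)} = - \frac{18}{55}$ ($b{\left(f \right)} = - \frac{36}{1 + 109} = - \frac{36}{110} = \left(-36\right) \frac{1}{110} = - \frac{18}{55}$)
$d + b{\left(J{\left(y{\left(-3 \right)} \right)} \right)} = 20985 - \frac{18}{55} = \frac{1154157}{55}$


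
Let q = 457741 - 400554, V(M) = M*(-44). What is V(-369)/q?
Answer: 16236/57187 ≈ 0.28391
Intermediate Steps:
V(M) = -44*M
q = 57187
V(-369)/q = -44*(-369)/57187 = 16236*(1/57187) = 16236/57187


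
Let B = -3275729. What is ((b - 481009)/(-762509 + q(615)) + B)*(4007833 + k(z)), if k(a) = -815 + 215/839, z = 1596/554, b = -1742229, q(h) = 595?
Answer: -4195336675416549779778/319622923 ≈ -1.3126e+13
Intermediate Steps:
z = 798/277 (z = 1596*(1/554) = 798/277 ≈ 2.8809)
k(a) = -683570/839 (k(a) = -815 + 215*(1/839) = -815 + 215/839 = -683570/839)
((b - 481009)/(-762509 + q(615)) + B)*(4007833 + k(z)) = ((-1742229 - 481009)/(-762509 + 595) - 3275729)*(4007833 - 683570/839) = (-2223238/(-761914) - 3275729)*(3361888317/839) = (-2223238*(-1/761914) - 3275729)*(3361888317/839) = (1111619/380957 - 3275729)*(3361888317/839) = -1247910781034/380957*3361888317/839 = -4195336675416549779778/319622923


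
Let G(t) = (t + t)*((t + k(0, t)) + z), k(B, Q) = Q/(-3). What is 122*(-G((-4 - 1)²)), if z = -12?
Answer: -85400/3 ≈ -28467.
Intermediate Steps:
k(B, Q) = -Q/3 (k(B, Q) = Q*(-⅓) = -Q/3)
G(t) = 2*t*(-12 + 2*t/3) (G(t) = (t + t)*((t - t/3) - 12) = (2*t)*(2*t/3 - 12) = (2*t)*(-12 + 2*t/3) = 2*t*(-12 + 2*t/3))
122*(-G((-4 - 1)²)) = 122*(-4*(-4 - 1)²*(-18 + (-4 - 1)²)/3) = 122*(-4*(-5)²*(-18 + (-5)²)/3) = 122*(-4*25*(-18 + 25)/3) = 122*(-4*25*7/3) = 122*(-1*700/3) = 122*(-700/3) = -85400/3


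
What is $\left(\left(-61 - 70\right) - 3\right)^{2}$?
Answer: $17956$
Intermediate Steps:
$\left(\left(-61 - 70\right) - 3\right)^{2} = \left(-131 - 3\right)^{2} = \left(-134\right)^{2} = 17956$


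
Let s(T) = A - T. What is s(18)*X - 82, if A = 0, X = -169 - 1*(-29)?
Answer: 2438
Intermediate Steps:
X = -140 (X = -169 + 29 = -140)
s(T) = -T (s(T) = 0 - T = -T)
s(18)*X - 82 = -1*18*(-140) - 82 = -18*(-140) - 82 = 2520 - 82 = 2438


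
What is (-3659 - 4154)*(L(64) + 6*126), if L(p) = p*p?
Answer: -37908676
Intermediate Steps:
L(p) = p²
(-3659 - 4154)*(L(64) + 6*126) = (-3659 - 4154)*(64² + 6*126) = -7813*(4096 + 756) = -7813*4852 = -37908676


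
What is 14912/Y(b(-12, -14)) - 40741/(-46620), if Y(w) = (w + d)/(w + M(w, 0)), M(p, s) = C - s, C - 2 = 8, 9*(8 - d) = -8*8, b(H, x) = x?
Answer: -2502670043/46620 ≈ -53682.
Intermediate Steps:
d = 136/9 (d = 8 - (-8)*8/9 = 8 - 1/9*(-64) = 8 + 64/9 = 136/9 ≈ 15.111)
C = 10 (C = 2 + 8 = 10)
M(p, s) = 10 - s
Y(w) = (136/9 + w)/(10 + w) (Y(w) = (w + 136/9)/(w + (10 - 1*0)) = (136/9 + w)/(w + (10 + 0)) = (136/9 + w)/(w + 10) = (136/9 + w)/(10 + w))
14912/Y(b(-12, -14)) - 40741/(-46620) = 14912/(((136/9 - 14)/(10 - 14))) - 40741/(-46620) = 14912/(((10/9)/(-4))) - 40741*(-1/46620) = 14912/((-1/4*10/9)) + 40741/46620 = 14912/(-5/18) + 40741/46620 = 14912*(-18/5) + 40741/46620 = -268416/5 + 40741/46620 = -2502670043/46620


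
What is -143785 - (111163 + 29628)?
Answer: -284576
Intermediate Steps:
-143785 - (111163 + 29628) = -143785 - 1*140791 = -143785 - 140791 = -284576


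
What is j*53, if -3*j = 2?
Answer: -106/3 ≈ -35.333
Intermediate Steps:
j = -2/3 (j = -1/3*2 = -2/3 ≈ -0.66667)
j*53 = -2/3*53 = -106/3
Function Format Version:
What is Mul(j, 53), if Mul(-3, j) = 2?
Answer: Rational(-106, 3) ≈ -35.333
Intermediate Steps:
j = Rational(-2, 3) (j = Mul(Rational(-1, 3), 2) = Rational(-2, 3) ≈ -0.66667)
Mul(j, 53) = Mul(Rational(-2, 3), 53) = Rational(-106, 3)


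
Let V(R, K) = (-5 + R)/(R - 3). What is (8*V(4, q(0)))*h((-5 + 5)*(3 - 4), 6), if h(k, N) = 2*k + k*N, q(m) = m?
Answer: 0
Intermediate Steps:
V(R, K) = (-5 + R)/(-3 + R)
h(k, N) = 2*k + N*k
(8*V(4, q(0)))*h((-5 + 5)*(3 - 4), 6) = (8*((-5 + 4)/(-3 + 4)))*(((-5 + 5)*(3 - 4))*(2 + 6)) = (8*(-1/1))*((0*(-1))*8) = (8*(1*(-1)))*(0*8) = (8*(-1))*0 = -8*0 = 0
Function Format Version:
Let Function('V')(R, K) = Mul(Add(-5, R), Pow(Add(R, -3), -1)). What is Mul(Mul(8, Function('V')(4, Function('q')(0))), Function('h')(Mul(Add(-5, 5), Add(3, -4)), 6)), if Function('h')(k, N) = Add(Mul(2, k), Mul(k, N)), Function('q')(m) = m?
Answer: 0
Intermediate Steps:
Function('V')(R, K) = Mul(Pow(Add(-3, R), -1), Add(-5, R)) (Function('V')(R, K) = Mul(Add(-5, R), Pow(Add(-3, R), -1)) = Mul(Pow(Add(-3, R), -1), Add(-5, R)))
Function('h')(k, N) = Add(Mul(2, k), Mul(N, k))
Mul(Mul(8, Function('V')(4, Function('q')(0))), Function('h')(Mul(Add(-5, 5), Add(3, -4)), 6)) = Mul(Mul(8, Mul(Pow(Add(-3, 4), -1), Add(-5, 4))), Mul(Mul(Add(-5, 5), Add(3, -4)), Add(2, 6))) = Mul(Mul(8, Mul(Pow(1, -1), -1)), Mul(Mul(0, -1), 8)) = Mul(Mul(8, Mul(1, -1)), Mul(0, 8)) = Mul(Mul(8, -1), 0) = Mul(-8, 0) = 0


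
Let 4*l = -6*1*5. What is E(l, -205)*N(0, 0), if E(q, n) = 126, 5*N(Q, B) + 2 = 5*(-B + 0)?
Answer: -252/5 ≈ -50.400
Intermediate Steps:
l = -15/2 (l = (-6*1*5)/4 = (-6*5)/4 = (1/4)*(-30) = -15/2 ≈ -7.5000)
N(Q, B) = -2/5 - B (N(Q, B) = -2/5 + (5*(-B + 0))/5 = -2/5 + (5*(-B))/5 = -2/5 + (-5*B)/5 = -2/5 - B)
E(l, -205)*N(0, 0) = 126*(-2/5 - 1*0) = 126*(-2/5 + 0) = 126*(-2/5) = -252/5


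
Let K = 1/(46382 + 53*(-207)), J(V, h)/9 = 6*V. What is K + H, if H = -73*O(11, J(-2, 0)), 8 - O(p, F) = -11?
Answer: -49115056/35411 ≈ -1387.0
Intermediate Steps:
J(V, h) = 54*V (J(V, h) = 9*(6*V) = 54*V)
O(p, F) = 19 (O(p, F) = 8 - 1*(-11) = 8 + 11 = 19)
K = 1/35411 (K = 1/(46382 - 10971) = 1/35411 ≈ 2.8240e-5)
H = -1387 (H = -73*19 = -1387)
K + H = 1/35411 - 1387 = -49115056/35411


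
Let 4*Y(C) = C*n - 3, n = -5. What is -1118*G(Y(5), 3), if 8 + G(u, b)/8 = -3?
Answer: 98384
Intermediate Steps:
Y(C) = -3/4 - 5*C/4 (Y(C) = (C*(-5) - 3)/4 = (-5*C - 3)/4 = (-3 - 5*C)/4 = -3/4 - 5*C/4)
G(u, b) = -88 (G(u, b) = -64 + 8*(-3) = -64 - 24 = -88)
-1118*G(Y(5), 3) = -1118*(-88) = 98384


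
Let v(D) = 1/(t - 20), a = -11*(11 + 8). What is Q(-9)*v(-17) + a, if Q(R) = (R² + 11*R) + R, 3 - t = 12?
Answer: -6034/29 ≈ -208.07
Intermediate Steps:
t = -9 (t = 3 - 1*12 = 3 - 12 = -9)
a = -209 (a = -11*19 = -209)
Q(R) = R² + 12*R
v(D) = -1/29 (v(D) = 1/(-9 - 20) = 1/(-29) = -1/29)
Q(-9)*v(-17) + a = -9*(12 - 9)*(-1/29) - 209 = -9*3*(-1/29) - 209 = -27*(-1/29) - 209 = 27/29 - 209 = -6034/29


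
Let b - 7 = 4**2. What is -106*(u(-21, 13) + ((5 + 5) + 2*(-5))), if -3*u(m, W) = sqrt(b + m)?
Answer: 106*sqrt(2)/3 ≈ 49.969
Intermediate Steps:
b = 23 (b = 7 + 4**2 = 7 + 16 = 23)
u(m, W) = -sqrt(23 + m)/3
-106*(u(-21, 13) + ((5 + 5) + 2*(-5))) = -106*(-sqrt(23 - 21)/3 + ((5 + 5) + 2*(-5))) = -106*(-sqrt(2)/3 + (10 - 10)) = -106*(-sqrt(2)/3 + 0) = -(-106)*sqrt(2)/3 = 106*sqrt(2)/3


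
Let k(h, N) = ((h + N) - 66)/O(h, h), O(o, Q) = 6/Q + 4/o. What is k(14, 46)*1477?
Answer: -62034/5 ≈ -12407.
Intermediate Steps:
O(o, Q) = 4/o + 6/Q
k(h, N) = h*(-66 + N + h)/10 (k(h, N) = ((h + N) - 66)/(4/h + 6/h) = ((N + h) - 66)/((10/h)) = (-66 + N + h)*(h/10) = h*(-66 + N + h)/10)
k(14, 46)*1477 = ((1/10)*14*(-66 + 46 + 14))*1477 = ((1/10)*14*(-6))*1477 = -42/5*1477 = -62034/5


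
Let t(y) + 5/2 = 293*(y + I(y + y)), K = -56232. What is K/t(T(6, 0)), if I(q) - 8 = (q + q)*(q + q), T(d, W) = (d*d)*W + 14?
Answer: -37488/616861 ≈ -0.060772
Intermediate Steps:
T(d, W) = 14 + W*d² (T(d, W) = d²*W + 14 = W*d² + 14 = 14 + W*d²)
I(q) = 8 + 4*q² (I(q) = 8 + (q + q)*(q + q) = 8 + (2*q)*(2*q) = 8 + 4*q²)
t(y) = 4683/2 + 293*y + 4688*y² (t(y) = -5/2 + 293*(y + (8 + 4*(y + y)²)) = -5/2 + 293*(y + (8 + 4*(2*y)²)) = -5/2 + 293*(y + (8 + 4*(4*y²))) = -5/2 + 293*(y + (8 + 16*y²)) = -5/2 + 293*(8 + y + 16*y²) = -5/2 + (2344 + 293*y + 4688*y²) = 4683/2 + 293*y + 4688*y²)
K/t(T(6, 0)) = -56232/(4683/2 + 293*(14 + 0*6²) + 4688*(14 + 0*6²)²) = -56232/(4683/2 + 293*(14 + 0*36) + 4688*(14 + 0*36)²) = -56232/(4683/2 + 293*(14 + 0) + 4688*(14 + 0)²) = -56232/(4683/2 + 293*14 + 4688*14²) = -56232/(4683/2 + 4102 + 4688*196) = -56232/(4683/2 + 4102 + 918848) = -56232/1850583/2 = -56232*2/1850583 = -37488/616861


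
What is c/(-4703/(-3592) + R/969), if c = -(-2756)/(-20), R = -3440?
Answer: 2398166472/38996365 ≈ 61.497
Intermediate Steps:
c = -689/5 (c = -(-2756)*(-1)/20 = -212*13/20 = -689/5 ≈ -137.80)
c/(-4703/(-3592) + R/969) = -689/(5*(-4703/(-3592) - 3440/969)) = -689/(5*(-4703*(-1/3592) - 3440*1/969)) = -689/(5*(4703/3592 - 3440/969)) = -689/(5*(-7799273/3480648)) = -689/5*(-3480648/7799273) = 2398166472/38996365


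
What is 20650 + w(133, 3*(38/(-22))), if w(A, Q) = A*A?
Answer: 38339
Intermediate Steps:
w(A, Q) = A**2
20650 + w(133, 3*(38/(-22))) = 20650 + 133**2 = 20650 + 17689 = 38339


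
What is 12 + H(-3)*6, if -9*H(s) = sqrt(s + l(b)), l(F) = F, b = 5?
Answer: 12 - 2*sqrt(2)/3 ≈ 11.057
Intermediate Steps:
H(s) = -sqrt(5 + s)/9 (H(s) = -sqrt(s + 5)/9 = -sqrt(5 + s)/9)
12 + H(-3)*6 = 12 - sqrt(5 - 3)/9*6 = 12 - sqrt(2)/9*6 = 12 - 2*sqrt(2)/3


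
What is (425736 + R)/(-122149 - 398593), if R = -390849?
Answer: -34887/520742 ≈ -0.066995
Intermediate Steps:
(425736 + R)/(-122149 - 398593) = (425736 - 390849)/(-122149 - 398593) = 34887/(-520742) = 34887*(-1/520742) = -34887/520742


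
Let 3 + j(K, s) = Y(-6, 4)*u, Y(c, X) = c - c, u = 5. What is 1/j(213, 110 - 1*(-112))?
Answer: -⅓ ≈ -0.33333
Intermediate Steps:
Y(c, X) = 0
j(K, s) = -3 (j(K, s) = -3 + 0*5 = -3 + 0 = -3)
1/j(213, 110 - 1*(-112)) = 1/(-3) = -⅓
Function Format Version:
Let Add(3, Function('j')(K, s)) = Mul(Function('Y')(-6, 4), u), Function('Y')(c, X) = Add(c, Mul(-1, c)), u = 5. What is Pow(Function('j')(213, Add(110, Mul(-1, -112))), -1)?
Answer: Rational(-1, 3) ≈ -0.33333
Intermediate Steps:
Function('Y')(c, X) = 0
Function('j')(K, s) = -3 (Function('j')(K, s) = Add(-3, Mul(0, 5)) = Add(-3, 0) = -3)
Pow(Function('j')(213, Add(110, Mul(-1, -112))), -1) = Pow(-3, -1) = Rational(-1, 3)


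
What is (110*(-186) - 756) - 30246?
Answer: -51462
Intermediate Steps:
(110*(-186) - 756) - 30246 = (-20460 - 756) - 30246 = -21216 - 30246 = -51462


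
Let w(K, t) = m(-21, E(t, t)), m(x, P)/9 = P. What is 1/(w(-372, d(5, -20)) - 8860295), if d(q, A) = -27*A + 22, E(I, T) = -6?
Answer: -1/8860349 ≈ -1.1286e-7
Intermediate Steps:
d(q, A) = 22 - 27*A
m(x, P) = 9*P
w(K, t) = -54 (w(K, t) = 9*(-6) = -54)
1/(w(-372, d(5, -20)) - 8860295) = 1/(-54 - 8860295) = 1/(-8860349) = -1/8860349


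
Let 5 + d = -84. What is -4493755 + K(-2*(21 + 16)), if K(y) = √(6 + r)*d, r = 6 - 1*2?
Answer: -4493755 - 89*√10 ≈ -4.4940e+6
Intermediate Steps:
d = -89 (d = -5 - 84 = -89)
r = 4 (r = 6 - 2 = 4)
K(y) = -89*√10 (K(y) = √(6 + 4)*(-89) = √10*(-89) = -89*√10)
-4493755 + K(-2*(21 + 16)) = -4493755 - 89*√10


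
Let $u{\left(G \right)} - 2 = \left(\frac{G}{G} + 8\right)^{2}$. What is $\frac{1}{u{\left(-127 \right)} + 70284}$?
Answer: $\frac{1}{70367} \approx 1.4211 \cdot 10^{-5}$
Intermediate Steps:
$u{\left(G \right)} = 83$ ($u{\left(G \right)} = 2 + \left(\frac{G}{G} + 8\right)^{2} = 2 + \left(1 + 8\right)^{2} = 2 + 9^{2} = 2 + 81 = 83$)
$\frac{1}{u{\left(-127 \right)} + 70284} = \frac{1}{83 + 70284} = \frac{1}{70367}$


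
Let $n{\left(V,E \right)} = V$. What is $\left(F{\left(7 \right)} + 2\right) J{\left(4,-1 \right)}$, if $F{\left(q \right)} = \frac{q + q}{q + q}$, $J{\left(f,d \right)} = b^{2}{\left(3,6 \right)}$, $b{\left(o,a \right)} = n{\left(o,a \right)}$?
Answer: $27$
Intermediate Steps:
$b{\left(o,a \right)} = o$
$J{\left(f,d \right)} = 9$ ($J{\left(f,d \right)} = 3^{2} = 9$)
$F{\left(q \right)} = 1$ ($F{\left(q \right)} = \frac{2 q}{2 q} = 2 q \frac{1}{2 q} = 1$)
$\left(F{\left(7 \right)} + 2\right) J{\left(4,-1 \right)} = \left(1 + 2\right) 9 = 3 \cdot 9 = 27$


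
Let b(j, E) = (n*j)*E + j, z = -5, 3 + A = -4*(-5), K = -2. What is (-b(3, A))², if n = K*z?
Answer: 263169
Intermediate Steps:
A = 17 (A = -3 - 4*(-5) = -3 + 20 = 17)
n = 10 (n = -2*(-5) = 10)
b(j, E) = j + 10*E*j (b(j, E) = (10*j)*E + j = 10*E*j + j = j + 10*E*j)
(-b(3, A))² = (-3*(1 + 10*17))² = (-3*(1 + 170))² = (-3*171)² = (-1*513)² = (-513)² = 263169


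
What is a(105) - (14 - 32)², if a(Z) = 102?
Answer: -222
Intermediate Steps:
a(105) - (14 - 32)² = 102 - (14 - 32)² = 102 - 1*(-18)² = 102 - 1*324 = 102 - 324 = -222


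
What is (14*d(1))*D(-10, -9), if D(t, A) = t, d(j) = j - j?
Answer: 0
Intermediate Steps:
d(j) = 0
(14*d(1))*D(-10, -9) = (14*0)*(-10) = 0*(-10) = 0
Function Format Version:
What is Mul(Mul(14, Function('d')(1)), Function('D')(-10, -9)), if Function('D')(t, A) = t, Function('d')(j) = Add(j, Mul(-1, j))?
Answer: 0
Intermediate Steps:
Function('d')(j) = 0
Mul(Mul(14, Function('d')(1)), Function('D')(-10, -9)) = Mul(Mul(14, 0), -10) = Mul(0, -10) = 0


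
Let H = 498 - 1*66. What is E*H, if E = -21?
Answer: -9072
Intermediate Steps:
H = 432 (H = 498 - 66 = 432)
E*H = -21*432 = -9072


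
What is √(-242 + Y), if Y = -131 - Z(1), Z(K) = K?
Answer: I*√374 ≈ 19.339*I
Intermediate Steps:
Y = -132 (Y = -131 - 1*1 = -131 - 1 = -132)
√(-242 + Y) = √(-242 - 132) = √(-374) = I*√374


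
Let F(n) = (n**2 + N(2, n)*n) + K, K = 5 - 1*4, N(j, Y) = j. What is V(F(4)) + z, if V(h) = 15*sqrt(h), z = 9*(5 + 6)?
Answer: 174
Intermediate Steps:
K = 1 (K = 5 - 4 = 1)
z = 99 (z = 9*11 = 99)
F(n) = 1 + n**2 + 2*n (F(n) = (n**2 + 2*n) + 1 = 1 + n**2 + 2*n)
V(F(4)) + z = 15*sqrt(1 + 4**2 + 2*4) + 99 = 15*sqrt(1 + 16 + 8) + 99 = 15*sqrt(25) + 99 = 15*5 + 99 = 75 + 99 = 174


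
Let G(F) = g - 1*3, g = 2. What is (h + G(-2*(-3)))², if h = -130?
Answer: 17161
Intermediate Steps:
G(F) = -1 (G(F) = 2 - 1*3 = 2 - 3 = -1)
(h + G(-2*(-3)))² = (-130 - 1)² = (-131)² = 17161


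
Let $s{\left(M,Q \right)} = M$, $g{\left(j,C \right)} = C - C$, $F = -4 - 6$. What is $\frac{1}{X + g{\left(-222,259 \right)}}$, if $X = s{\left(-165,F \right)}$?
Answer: $- \frac{1}{165} \approx -0.0060606$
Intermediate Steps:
$F = -10$ ($F = -4 - 6 = -10$)
$g{\left(j,C \right)} = 0$
$X = -165$
$\frac{1}{X + g{\left(-222,259 \right)}} = \frac{1}{-165 + 0} = \frac{1}{-165} = - \frac{1}{165}$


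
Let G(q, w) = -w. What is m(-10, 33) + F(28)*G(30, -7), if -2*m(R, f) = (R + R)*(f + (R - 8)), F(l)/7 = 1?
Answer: 199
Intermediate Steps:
F(l) = 7 (F(l) = 7*1 = 7)
m(R, f) = -R*(-8 + R + f) (m(R, f) = -(R + R)*(f + (R - 8))/2 = -2*R*(f + (-8 + R))/2 = -2*R*(-8 + R + f)/2 = -R*(-8 + R + f))
m(-10, 33) + F(28)*G(30, -7) = -10*(8 - 1*(-10) - 1*33) + 7*(-1*(-7)) = -10*(8 + 10 - 33) + 7*7 = -10*(-15) + 49 = 150 + 49 = 199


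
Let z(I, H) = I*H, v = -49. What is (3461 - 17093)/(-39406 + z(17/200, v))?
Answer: 2726400/7882033 ≈ 0.34590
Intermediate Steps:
z(I, H) = H*I
(3461 - 17093)/(-39406 + z(17/200, v)) = (3461 - 17093)/(-39406 - 833/200) = -13632/(-39406 - 833/200) = -13632/(-7882033/200) = -13632*(-200/7882033) = 2726400/7882033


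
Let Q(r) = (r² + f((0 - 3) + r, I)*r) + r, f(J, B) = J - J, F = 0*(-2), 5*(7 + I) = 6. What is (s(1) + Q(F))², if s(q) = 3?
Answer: 9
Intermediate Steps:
I = -29/5 (I = -7 + (⅕)*6 = -7 + 6/5 = -29/5 ≈ -5.8000)
F = 0
f(J, B) = 0
Q(r) = r + r² (Q(r) = (r² + 0*r) + r = (r² + 0) + r = r² + r = r + r²)
(s(1) + Q(F))² = (3 + 0*(1 + 0))² = (3 + 0*1)² = (3 + 0)² = 3² = 9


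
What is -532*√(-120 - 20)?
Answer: -1064*I*√35 ≈ -6294.7*I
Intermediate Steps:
-532*√(-120 - 20) = -1064*I*√35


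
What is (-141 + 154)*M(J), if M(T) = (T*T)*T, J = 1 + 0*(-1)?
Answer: 13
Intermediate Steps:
J = 1 (J = 1 + 0 = 1)
M(T) = T³ (M(T) = T²*T = T³)
(-141 + 154)*M(J) = (-141 + 154)*1³ = 13*1 = 13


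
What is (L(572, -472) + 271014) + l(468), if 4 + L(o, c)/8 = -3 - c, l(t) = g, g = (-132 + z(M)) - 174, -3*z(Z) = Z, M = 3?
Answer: 274427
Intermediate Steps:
z(Z) = -Z/3
g = -307 (g = (-132 - 1/3*3) - 174 = (-132 - 1) - 174 = -133 - 174 = -307)
l(t) = -307
L(o, c) = -56 - 8*c (L(o, c) = -32 + 8*(-3 - c) = -32 + (-24 - 8*c) = -56 - 8*c)
(L(572, -472) + 271014) + l(468) = ((-56 - 8*(-472)) + 271014) - 307 = ((-56 + 3776) + 271014) - 307 = (3720 + 271014) - 307 = 274734 - 307 = 274427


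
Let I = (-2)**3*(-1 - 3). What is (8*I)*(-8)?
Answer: -2048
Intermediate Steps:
I = 32 (I = -8*(-4) = 32)
(8*I)*(-8) = (8*32)*(-8) = 256*(-8) = -2048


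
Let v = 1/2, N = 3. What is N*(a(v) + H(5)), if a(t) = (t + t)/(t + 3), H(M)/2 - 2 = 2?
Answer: 174/7 ≈ 24.857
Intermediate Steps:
H(M) = 8 (H(M) = 4 + 2*2 = 4 + 4 = 8)
v = ½ ≈ 0.50000
a(t) = 2*t/(3 + t) (a(t) = (2*t)/(3 + t) = 2*t/(3 + t))
N*(a(v) + H(5)) = 3*(2*(½)/(3 + ½) + 8) = 3*(2*(½)/(7/2) + 8) = 3*(2*(½)*(2/7) + 8) = 3*(2/7 + 8) = 3*(58/7) = 174/7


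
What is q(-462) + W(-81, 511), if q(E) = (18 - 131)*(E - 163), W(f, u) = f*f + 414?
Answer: 77600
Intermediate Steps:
W(f, u) = 414 + f² (W(f, u) = f² + 414 = 414 + f²)
q(E) = 18419 - 113*E (q(E) = -113*(-163 + E) = 18419 - 113*E)
q(-462) + W(-81, 511) = (18419 - 113*(-462)) + (414 + (-81)²) = (18419 + 52206) + (414 + 6561) = 70625 + 6975 = 77600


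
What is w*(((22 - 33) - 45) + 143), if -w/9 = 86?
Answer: -67338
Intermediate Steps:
w = -774 (w = -9*86 = -774)
w*(((22 - 33) - 45) + 143) = -774*(((22 - 33) - 45) + 143) = -774*((-11 - 45) + 143) = -774*(-56 + 143) = -774*87 = -67338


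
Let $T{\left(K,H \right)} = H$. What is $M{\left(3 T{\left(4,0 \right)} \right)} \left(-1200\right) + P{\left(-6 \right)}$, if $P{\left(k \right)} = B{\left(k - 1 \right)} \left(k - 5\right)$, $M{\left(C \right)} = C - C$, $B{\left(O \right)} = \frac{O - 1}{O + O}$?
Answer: $- \frac{44}{7} \approx -6.2857$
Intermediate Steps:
$B{\left(O \right)} = \frac{-1 + O}{2 O}$
$M{\left(C \right)} = 0$
$P{\left(k \right)} = \frac{\left(-5 + k\right) \left(-2 + k\right)}{2 \left(-1 + k\right)}$ ($P{\left(k \right)} = \frac{-1 + \left(k - 1\right)}{2 \left(k - 1\right)} \left(k - 5\right) = \frac{-1 + \left(-1 + k\right)}{2 \left(-1 + k\right)} \left(-5 + k\right) = \frac{-2 + k}{2 \left(-1 + k\right)} \left(-5 + k\right) = \frac{\left(-5 + k\right) \left(-2 + k\right)}{2 \left(-1 + k\right)}$)
$M{\left(3 T{\left(4,0 \right)} \right)} \left(-1200\right) + P{\left(-6 \right)} = 0 \left(-1200\right) + \frac{\left(-5 - 6\right) \left(-2 - 6\right)}{2 \left(-1 - 6\right)} = 0 + \frac{1}{2} \frac{1}{-7} \left(-11\right) \left(-8\right) = 0 + \frac{1}{2} \left(- \frac{1}{7}\right) \left(-11\right) \left(-8\right) = 0 - \frac{44}{7} = - \frac{44}{7}$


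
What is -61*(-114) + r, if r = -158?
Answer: 6796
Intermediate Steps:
-61*(-114) + r = -61*(-114) - 158 = 6954 - 158 = 6796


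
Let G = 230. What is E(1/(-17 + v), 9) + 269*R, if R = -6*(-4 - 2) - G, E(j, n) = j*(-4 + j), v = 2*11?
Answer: -1304669/25 ≈ -52187.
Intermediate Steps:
v = 22
R = -194 (R = -6*(-4 - 2) - 1*230 = -6*(-6) - 230 = 36 - 230 = -194)
E(1/(-17 + v), 9) + 269*R = (-4 + 1/(-17 + 22))/(-17 + 22) + 269*(-194) = (-4 + 1/5)/5 - 52186 = (-4 + ⅕)/5 - 52186 = (⅕)*(-19/5) - 52186 = -19/25 - 52186 = -1304669/25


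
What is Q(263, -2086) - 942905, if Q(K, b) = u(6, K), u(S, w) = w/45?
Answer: -42430462/45 ≈ -9.4290e+5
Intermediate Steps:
u(S, w) = w/45 (u(S, w) = w*(1/45) = w/45)
Q(K, b) = K/45
Q(263, -2086) - 942905 = (1/45)*263 - 942905 = 263/45 - 942905 = -42430462/45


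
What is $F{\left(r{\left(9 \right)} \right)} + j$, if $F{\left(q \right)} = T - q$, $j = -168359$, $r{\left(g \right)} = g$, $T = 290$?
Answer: $-168078$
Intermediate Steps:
$F{\left(q \right)} = 290 - q$
$F{\left(r{\left(9 \right)} \right)} + j = \left(290 - 9\right) - 168359 = 281 - 168359 = -168078$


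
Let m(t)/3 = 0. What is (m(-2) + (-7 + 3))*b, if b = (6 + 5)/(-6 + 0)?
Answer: 22/3 ≈ 7.3333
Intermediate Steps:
m(t) = 0 (m(t) = 3*0 = 0)
b = -11/6 (b = 11/(-6) = 11*(-1/6) = -11/6 ≈ -1.8333)
(m(-2) + (-7 + 3))*b = (0 + (-7 + 3))*(-11/6) = (0 - 4)*(-11/6) = -4*(-11/6) = 22/3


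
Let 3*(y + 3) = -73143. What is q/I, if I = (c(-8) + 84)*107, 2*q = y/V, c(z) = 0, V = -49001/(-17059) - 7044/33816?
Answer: -6977345456/13703616795 ≈ -0.50916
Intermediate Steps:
y = -24384 (y = -3 + (⅓)*(-73143) = -3 - 24381 = -24384)
V = 128071185/48072262 (V = -49001*(-1/17059) - 7044*1/33816 = 49001/17059 - 587/2818 = 128071185/48072262 ≈ 2.6641)
q = -195365672768/42690395 (q = (-24384/128071185/48072262)/2 = (-24384*48072262/128071185)/2 = (½)*(-390731345536/42690395) = -195365672768/42690395 ≈ -4576.3)
I = 8988 (I = (0 + 84)*107 = 84*107 = 8988)
q/I = -195365672768/42690395/8988 = -195365672768/42690395*1/8988 = -6977345456/13703616795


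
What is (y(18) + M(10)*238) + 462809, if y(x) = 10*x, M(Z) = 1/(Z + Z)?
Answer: 4630009/10 ≈ 4.6300e+5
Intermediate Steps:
M(Z) = 1/(2*Z)
(y(18) + M(10)*238) + 462809 = (10*18 + ((½)/10)*238) + 462809 = (180 + ((½)*(⅒))*238) + 462809 = (180 + (1/20)*238) + 462809 = (180 + 119/10) + 462809 = 1919/10 + 462809 = 4630009/10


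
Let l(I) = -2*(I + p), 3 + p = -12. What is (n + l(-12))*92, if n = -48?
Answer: 552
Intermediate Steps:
p = -15 (p = -3 - 12 = -15)
l(I) = 30 - 2*I (l(I) = -2*(I - 15) = -2*(-15 + I) = 30 - 2*I)
(n + l(-12))*92 = (-48 + (30 - 2*(-12)))*92 = (-48 + (30 + 24))*92 = (-48 + 54)*92 = 6*92 = 552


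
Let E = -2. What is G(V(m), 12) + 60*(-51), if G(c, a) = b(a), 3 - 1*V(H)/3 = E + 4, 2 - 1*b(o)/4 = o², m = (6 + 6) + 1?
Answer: -3628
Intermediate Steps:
m = 13 (m = 12 + 1 = 13)
b(o) = 8 - 4*o²
V(H) = 3 (V(H) = 9 - 3*(-2 + 4) = 9 - 3*2 = 9 - 6 = 3)
G(c, a) = 8 - 4*a²
G(V(m), 12) + 60*(-51) = (8 - 4*12²) + 60*(-51) = (8 - 4*144) - 3060 = (8 - 576) - 3060 = -568 - 3060 = -3628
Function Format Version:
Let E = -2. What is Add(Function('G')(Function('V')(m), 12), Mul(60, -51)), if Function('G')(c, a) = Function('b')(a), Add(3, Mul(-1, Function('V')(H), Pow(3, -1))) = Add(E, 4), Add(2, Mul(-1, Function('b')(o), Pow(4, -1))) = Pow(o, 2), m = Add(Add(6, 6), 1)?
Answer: -3628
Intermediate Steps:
m = 13 (m = Add(12, 1) = 13)
Function('b')(o) = Add(8, Mul(-4, Pow(o, 2)))
Function('V')(H) = 3 (Function('V')(H) = Add(9, Mul(-3, Add(-2, 4))) = Add(9, Mul(-3, 2)) = Add(9, -6) = 3)
Function('G')(c, a) = Add(8, Mul(-4, Pow(a, 2)))
Add(Function('G')(Function('V')(m), 12), Mul(60, -51)) = Add(Add(8, Mul(-4, Pow(12, 2))), Mul(60, -51)) = Add(Add(8, Mul(-4, 144)), -3060) = Add(Add(8, -576), -3060) = Add(-568, -3060) = -3628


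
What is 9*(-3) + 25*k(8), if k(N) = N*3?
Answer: 573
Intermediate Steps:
k(N) = 3*N
9*(-3) + 25*k(8) = 9*(-3) + 25*(3*8) = -27 + 25*24 = -27 + 600 = 573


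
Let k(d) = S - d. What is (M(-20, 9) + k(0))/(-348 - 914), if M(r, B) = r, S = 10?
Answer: 5/631 ≈ 0.0079239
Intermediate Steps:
k(d) = 10 - d
(M(-20, 9) + k(0))/(-348 - 914) = (-20 + (10 - 1*0))/(-348 - 914) = (-20 + (10 + 0))/(-1262) = (-20 + 10)*(-1/1262) = -10*(-1/1262) = 5/631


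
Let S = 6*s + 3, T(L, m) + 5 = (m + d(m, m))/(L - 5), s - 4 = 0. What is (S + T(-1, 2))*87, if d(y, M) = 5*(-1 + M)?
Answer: 3625/2 ≈ 1812.5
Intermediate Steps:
d(y, M) = -5 + 5*M
s = 4 (s = 4 + 0 = 4)
T(L, m) = -5 + (-5 + 6*m)/(-5 + L) (T(L, m) = -5 + (m + (-5 + 5*m))/(L - 5) = -5 + (-5 + 6*m)/(-5 + L))
S = 27 (S = 6*4 + 3 = 24 + 3 = 27)
(S + T(-1, 2))*87 = (27 + (20 - 5*(-1) + 6*2)/(-5 - 1))*87 = (27 + (20 + 5 + 12)/(-6))*87 = (27 - ⅙*37)*87 = (27 - 37/6)*87 = (125/6)*87 = 3625/2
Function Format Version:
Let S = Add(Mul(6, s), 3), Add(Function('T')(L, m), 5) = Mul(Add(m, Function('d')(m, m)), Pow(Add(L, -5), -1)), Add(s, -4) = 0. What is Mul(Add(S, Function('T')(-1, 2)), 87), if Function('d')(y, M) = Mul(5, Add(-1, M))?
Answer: Rational(3625, 2) ≈ 1812.5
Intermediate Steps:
Function('d')(y, M) = Add(-5, Mul(5, M))
s = 4 (s = Add(4, 0) = 4)
Function('T')(L, m) = Add(-5, Mul(Pow(Add(-5, L), -1), Add(-5, Mul(6, m)))) (Function('T')(L, m) = Add(-5, Mul(Add(m, Add(-5, Mul(5, m))), Pow(Add(L, -5), -1))) = Add(-5, Mul(Add(-5, Mul(6, m)), Pow(Add(-5, L), -1))) = Add(-5, Mul(Pow(Add(-5, L), -1), Add(-5, Mul(6, m)))))
S = 27 (S = Add(Mul(6, 4), 3) = Add(24, 3) = 27)
Mul(Add(S, Function('T')(-1, 2)), 87) = Mul(Add(27, Mul(Pow(Add(-5, -1), -1), Add(20, Mul(-5, -1), Mul(6, 2)))), 87) = Mul(Add(27, Mul(Pow(-6, -1), Add(20, 5, 12))), 87) = Mul(Add(27, Mul(Rational(-1, 6), 37)), 87) = Mul(Add(27, Rational(-37, 6)), 87) = Mul(Rational(125, 6), 87) = Rational(3625, 2)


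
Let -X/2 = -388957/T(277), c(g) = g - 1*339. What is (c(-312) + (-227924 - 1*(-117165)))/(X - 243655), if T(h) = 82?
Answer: 2283905/4800449 ≈ 0.47577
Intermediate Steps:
c(g) = -339 + g (c(g) = g - 339 = -339 + g)
X = 388957/41 (X = -(-777914)/82 = -2*(-388957/82) = 388957/41 ≈ 9486.8)
(c(-312) + (-227924 - 1*(-117165)))/(X - 243655) = ((-339 - 312) + (-227924 - 1*(-117165)))/(388957/41 - 243655) = (-651 + (-227924 + 117165))/(-9600898/41) = (-651 - 110759)*(-41/9600898) = -111410*(-41/9600898) = 2283905/4800449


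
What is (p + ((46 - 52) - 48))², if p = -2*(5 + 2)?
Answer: 4624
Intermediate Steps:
p = -14 (p = -2*7 = -14)
(p + ((46 - 52) - 48))² = (-14 + ((46 - 52) - 48))² = (-14 + (-6 - 48))² = (-14 - 54)² = (-68)² = 4624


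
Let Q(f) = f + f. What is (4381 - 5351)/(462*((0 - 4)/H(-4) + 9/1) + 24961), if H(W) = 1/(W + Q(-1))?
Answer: -970/40207 ≈ -0.024125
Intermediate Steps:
Q(f) = 2*f
H(W) = 1/(-2 + W) (H(W) = 1/(W + 2*(-1)) = 1/(W - 2) = 1/(-2 + W))
(4381 - 5351)/(462*((0 - 4)/H(-4) + 9/1) + 24961) = (4381 - 5351)/(462*((0 - 4)/(1/(-2 - 4)) + 9/1) + 24961) = -970/(462*(-4/(1/(-6)) + 9*1) + 24961) = -970/(462*(-4/(-1/6) + 9) + 24961) = -970/(462*(-4*(-6) + 9) + 24961) = -970/(462*(24 + 9) + 24961) = -970/(462*33 + 24961) = -970/(15246 + 24961) = -970/40207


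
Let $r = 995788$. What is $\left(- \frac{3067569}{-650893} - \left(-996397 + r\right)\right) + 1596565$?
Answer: $\frac{1039592443951}{650893} \approx 1.5972 \cdot 10^{6}$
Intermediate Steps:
$\left(- \frac{3067569}{-650893} - \left(-996397 + r\right)\right) + 1596565 = \left(- \frac{3067569}{-650893} + \left(996397 - 995788\right)\right) + 1596565 = \left(\left(-3067569\right) \left(- \frac{1}{650893}\right) + \left(996397 - 995788\right)\right) + 1596565 = \left(\frac{3067569}{650893} + 609\right) + 1596565 = \frac{399461406}{650893} + 1596565 = \frac{1039592443951}{650893}$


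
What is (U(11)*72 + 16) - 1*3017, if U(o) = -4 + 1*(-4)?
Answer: -3577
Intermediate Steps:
U(o) = -8 (U(o) = -4 - 4 = -8)
(U(11)*72 + 16) - 1*3017 = (-8*72 + 16) - 1*3017 = (-576 + 16) - 3017 = -560 - 3017 = -3577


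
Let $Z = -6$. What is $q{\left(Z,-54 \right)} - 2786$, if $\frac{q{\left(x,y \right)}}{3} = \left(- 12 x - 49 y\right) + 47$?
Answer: $5509$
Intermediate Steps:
$q{\left(x,y \right)} = 141 - 147 y - 36 x$ ($q{\left(x,y \right)} = 3 \left(\left(- 12 x - 49 y\right) + 47\right) = 3 \left(\left(- 49 y - 12 x\right) + 47\right) = 3 \left(47 - 49 y - 12 x\right) = 141 - 147 y - 36 x$)
$q{\left(Z,-54 \right)} - 2786 = \left(141 - -7938 - -216\right) - 2786 = \left(141 + 7938 + 216\right) - 2786 = 8295 - 2786 = 5509$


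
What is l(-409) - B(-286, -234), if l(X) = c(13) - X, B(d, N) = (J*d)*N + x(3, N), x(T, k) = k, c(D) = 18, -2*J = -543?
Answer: -18169205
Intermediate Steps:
J = 543/2 (J = -½*(-543) = 543/2 ≈ 271.50)
B(d, N) = N + 543*N*d/2 (B(d, N) = (543*d/2)*N + N = 543*N*d/2 + N = N + 543*N*d/2)
l(X) = 18 - X
l(-409) - B(-286, -234) = (18 - 1*(-409)) - (-234)*(2 + 543*(-286))/2 = (18 + 409) - (-234)*(2 - 155298)/2 = 427 - (-234)*(-155296)/2 = 427 - 1*18169632 = 427 - 18169632 = -18169205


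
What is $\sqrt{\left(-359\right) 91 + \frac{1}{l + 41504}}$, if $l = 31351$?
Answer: $\frac{i \sqrt{19266909451430}}{24285} \approx 180.75 i$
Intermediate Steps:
$\sqrt{\left(-359\right) 91 + \frac{1}{l + 41504}} = \sqrt{\left(-359\right) 91 + \frac{1}{31351 + 41504}} = \sqrt{-32669 + \frac{1}{72855}} = \sqrt{- \frac{2380099994}{72855}} = \frac{i \sqrt{19266909451430}}{24285}$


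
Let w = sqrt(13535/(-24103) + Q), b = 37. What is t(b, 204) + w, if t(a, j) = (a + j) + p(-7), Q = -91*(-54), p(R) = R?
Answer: 234 + sqrt(2854484714521)/24103 ≈ 304.10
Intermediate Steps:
Q = 4914
w = sqrt(2854484714521)/24103 (w = sqrt(13535/(-24103) + 4914) = sqrt(13535*(-1/24103) + 4914) = sqrt(-13535/24103 + 4914) = sqrt(118428607/24103) = sqrt(2854484714521)/24103 ≈ 70.096)
t(a, j) = -7 + a + j (t(a, j) = (a + j) - 7 = -7 + a + j)
t(b, 204) + w = (-7 + 37 + 204) + sqrt(2854484714521)/24103 = 234 + sqrt(2854484714521)/24103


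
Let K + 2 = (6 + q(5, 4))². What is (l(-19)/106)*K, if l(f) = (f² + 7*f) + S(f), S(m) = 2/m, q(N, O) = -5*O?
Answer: 420010/1007 ≈ 417.09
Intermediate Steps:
l(f) = f² + 2/f + 7*f (l(f) = (f² + 7*f) + 2/f = f² + 2/f + 7*f)
K = 194 (K = -2 + (6 - 5*4)² = -2 + (6 - 20)² = -2 + (-14)² = -2 + 196 = 194)
(l(-19)/106)*K = (((2 + (-19)²*(7 - 19))/(-19))/106)*194 = (-(2 + 361*(-12))/19*(1/106))*194 = (-(2 - 4332)/19*(1/106))*194 = (-1/19*(-4330)*(1/106))*194 = ((4330/19)*(1/106))*194 = (2165/1007)*194 = 420010/1007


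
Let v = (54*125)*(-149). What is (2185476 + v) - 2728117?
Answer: -1548391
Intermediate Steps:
v = -1005750 (v = 6750*(-149) = -1005750)
(2185476 + v) - 2728117 = (2185476 - 1005750) - 2728117 = 1179726 - 2728117 = -1548391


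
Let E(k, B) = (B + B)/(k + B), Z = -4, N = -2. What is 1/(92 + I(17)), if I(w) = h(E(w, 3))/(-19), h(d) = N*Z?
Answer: 19/1740 ≈ 0.010920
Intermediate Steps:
E(k, B) = 2*B/(B + k) (E(k, B) = (2*B)/(B + k) = 2*B/(B + k))
h(d) = 8 (h(d) = -2*(-4) = 8)
I(w) = -8/19 (I(w) = 8/(-19) = 8*(-1/19) = -8/19)
1/(92 + I(17)) = 1/(92 - 8/19) = 1/(1740/19) = 19/1740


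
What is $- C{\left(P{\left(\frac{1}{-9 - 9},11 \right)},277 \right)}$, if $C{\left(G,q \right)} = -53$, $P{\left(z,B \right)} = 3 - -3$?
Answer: $53$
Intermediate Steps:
$P{\left(z,B \right)} = 6$ ($P{\left(z,B \right)} = 3 + 3 = 6$)
$- C{\left(P{\left(\frac{1}{-9 - 9},11 \right)},277 \right)} = \left(-1\right) \left(-53\right) = 53$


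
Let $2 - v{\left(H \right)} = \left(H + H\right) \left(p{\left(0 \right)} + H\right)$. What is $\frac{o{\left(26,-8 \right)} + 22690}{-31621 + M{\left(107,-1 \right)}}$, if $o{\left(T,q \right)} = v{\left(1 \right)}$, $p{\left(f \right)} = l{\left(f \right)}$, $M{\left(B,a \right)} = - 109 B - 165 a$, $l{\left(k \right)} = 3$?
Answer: $- \frac{22684}{43119} \approx -0.52608$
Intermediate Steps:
$M{\left(B,a \right)} = - 165 a - 109 B$
$p{\left(f \right)} = 3$
$v{\left(H \right)} = 2 - 2 H \left(3 + H\right)$ ($v{\left(H \right)} = 2 - \left(H + H\right) \left(3 + H\right) = 2 - 2 H \left(3 + H\right)$)
$o{\left(T,q \right)} = -6$ ($o{\left(T,q \right)} = 2 - 6 - 2 \cdot 1^{2} = 2 - 6 - 2 = -6$)
$\frac{o{\left(26,-8 \right)} + 22690}{-31621 + M{\left(107,-1 \right)}} = \frac{-6 + 22690}{-31621 - 11498} = \frac{22684}{-31621 + \left(165 - 11663\right)} = \frac{22684}{-31621 - 11498} = \frac{22684}{-43119} = 22684 \left(- \frac{1}{43119}\right) = - \frac{22684}{43119}$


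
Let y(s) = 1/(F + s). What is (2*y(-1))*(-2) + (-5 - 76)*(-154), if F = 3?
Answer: 12472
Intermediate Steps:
y(s) = 1/(3 + s)
(2*y(-1))*(-2) + (-5 - 76)*(-154) = (2/(3 - 1))*(-2) + (-5 - 76)*(-154) = (2/2)*(-2) - 81*(-154) = (2*(½))*(-2) + 12474 = 1*(-2) + 12474 = -2 + 12474 = 12472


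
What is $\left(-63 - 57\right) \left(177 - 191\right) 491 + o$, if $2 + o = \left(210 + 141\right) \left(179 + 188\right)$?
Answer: $953695$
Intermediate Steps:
$o = 128815$ ($o = -2 + \left(210 + 141\right) \left(179 + 188\right) = -2 + 351 \cdot 367 = -2 + 128817 = 128815$)
$\left(-63 - 57\right) \left(177 - 191\right) 491 + o = \left(-63 - 57\right) \left(177 - 191\right) 491 + 128815 = \left(-120\right) \left(-14\right) 491 + 128815 = 1680 \cdot 491 + 128815 = 824880 + 128815 = 953695$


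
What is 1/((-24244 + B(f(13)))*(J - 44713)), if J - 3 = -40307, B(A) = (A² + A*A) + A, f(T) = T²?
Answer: -1/2809556799 ≈ -3.5593e-10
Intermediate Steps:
B(A) = A + 2*A² (B(A) = (A² + A²) + A = 2*A² + A = A + 2*A²)
J = -40304 (J = 3 - 40307 = -40304)
1/((-24244 + B(f(13)))*(J - 44713)) = 1/((-24244 + 13²*(1 + 2*13²))*(-40304 - 44713)) = 1/((-24244 + 169*(1 + 2*169))*(-85017)) = 1/((-24244 + 169*(1 + 338))*(-85017)) = 1/((-24244 + 169*339)*(-85017)) = 1/((-24244 + 57291)*(-85017)) = 1/(33047*(-85017)) = 1/(-2809556799) = -1/2809556799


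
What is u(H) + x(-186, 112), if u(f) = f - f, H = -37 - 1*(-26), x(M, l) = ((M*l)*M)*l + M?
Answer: 433972038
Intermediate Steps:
x(M, l) = M + M**2*l**2 (x(M, l) = (l*M**2)*l + M = M**2*l**2 + M = M + M**2*l**2)
H = -11 (H = -37 + 26 = -11)
u(f) = 0
u(H) + x(-186, 112) = 0 - 186*(1 - 186*112**2) = 0 - 186*(1 - 186*12544) = 0 - 186*(1 - 2333184) = 0 - 186*(-2333183) = 0 + 433972038 = 433972038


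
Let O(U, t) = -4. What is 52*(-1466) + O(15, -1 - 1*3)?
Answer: -76236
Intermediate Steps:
52*(-1466) + O(15, -1 - 1*3) = 52*(-1466) - 4 = -76232 - 4 = -76236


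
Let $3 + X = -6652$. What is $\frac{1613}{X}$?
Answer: $- \frac{1613}{6655} \approx -0.24237$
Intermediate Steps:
$X = -6655$ ($X = -3 - 6652 = -6655$)
$\frac{1613}{X} = \frac{1613}{-6655} = 1613 \left(- \frac{1}{6655}\right) = - \frac{1613}{6655}$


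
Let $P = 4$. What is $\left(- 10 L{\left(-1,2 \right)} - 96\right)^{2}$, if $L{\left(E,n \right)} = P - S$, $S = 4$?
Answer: $9216$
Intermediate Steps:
$L{\left(E,n \right)} = 0$ ($L{\left(E,n \right)} = 4 - 4 = 0$)
$\left(- 10 L{\left(-1,2 \right)} - 96\right)^{2} = \left(\left(-10\right) 0 - 96\right)^{2} = \left(0 - 96\right)^{2} = \left(-96\right)^{2} = 9216$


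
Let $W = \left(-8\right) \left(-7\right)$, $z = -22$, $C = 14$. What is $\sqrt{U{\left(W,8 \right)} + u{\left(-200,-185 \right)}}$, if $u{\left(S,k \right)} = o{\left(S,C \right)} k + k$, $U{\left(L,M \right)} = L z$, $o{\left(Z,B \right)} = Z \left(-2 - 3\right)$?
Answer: $3 i \sqrt{20713} \approx 431.76 i$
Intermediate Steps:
$o{\left(Z,B \right)} = - 5 Z$ ($o{\left(Z,B \right)} = Z \left(-5\right) = - 5 Z$)
$W = 56$
$U{\left(L,M \right)} = - 22 L$ ($U{\left(L,M \right)} = L \left(-22\right) = - 22 L$)
$u{\left(S,k \right)} = k - 5 S k$ ($u{\left(S,k \right)} = - 5 S k + k = k - 5 S k$)
$\sqrt{U{\left(W,8 \right)} + u{\left(-200,-185 \right)}} = \sqrt{\left(-22\right) 56 - 185 \left(1 - -1000\right)} = \sqrt{-1232 - 185 \left(1 + 1000\right)} = \sqrt{-1232 - 185185} = \sqrt{-186417} = 3 i \sqrt{20713}$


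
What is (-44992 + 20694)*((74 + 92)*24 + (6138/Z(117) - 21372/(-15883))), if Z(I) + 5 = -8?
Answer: -17625776926764/206479 ≈ -8.5364e+7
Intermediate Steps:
Z(I) = -13 (Z(I) = -5 - 8 = -13)
(-44992 + 20694)*((74 + 92)*24 + (6138/Z(117) - 21372/(-15883))) = (-44992 + 20694)*((74 + 92)*24 + (6138/(-13) - 21372/(-15883))) = -24298*(166*24 + (6138*(-1/13) - 21372*(-1/15883))) = -24298*(3984 + (-6138/13 + 21372/15883)) = -24298*(3984 - 97212018/206479) = -24298*725400318/206479 = -17625776926764/206479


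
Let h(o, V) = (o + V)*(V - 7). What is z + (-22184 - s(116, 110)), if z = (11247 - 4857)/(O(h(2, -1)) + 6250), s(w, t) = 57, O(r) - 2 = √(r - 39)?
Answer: (-22241*√47 + 139044342*I)/(√47 - 6252*I) ≈ -22240.0 - 0.0011207*I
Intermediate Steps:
h(o, V) = (-7 + V)*(V + o) (h(o, V) = (V + o)*(-7 + V) = (-7 + V)*(V + o))
O(r) = 2 + √(-39 + r) (O(r) = 2 + √(r - 39) = 2 + √(-39 + r))
z = 6390/(6252 + I*√47) (z = (11247 - 4857)/((2 + √(-39 + ((-1)² - 7*(-1) - 7*2 - 1*2))) + 6250) = 6390/((2 + √(-39 + (1 + 7 - 14 - 2))) + 6250) = 6390/((2 + √(-39 - 8)) + 6250) = 6390/((2 + √(-47)) + 6250) = 6390/((2 + I*√47) + 6250) = 6390/(6252 + I*√47) ≈ 1.0221 - 0.0011208*I)
z + (-22184 - s(116, 110)) = (39950280/39087551 - 6390*I*√47/39087551) + (-22184 - 1*57) = (39950280/39087551 - 6390*I*√47/39087551) + (-22184 - 57) = (39950280/39087551 - 6390*I*√47/39087551) - 22241 = -869306271511/39087551 - 6390*I*√47/39087551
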